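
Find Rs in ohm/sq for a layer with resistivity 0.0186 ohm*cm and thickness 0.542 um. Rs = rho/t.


Step 1: Convert thickness to cm: t = 0.542 um = 5.4200e-05 cm
Step 2: Rs = rho / t = 0.0186 / 5.4200e-05
Step 3: Rs = 343.2 ohm/sq

343.2


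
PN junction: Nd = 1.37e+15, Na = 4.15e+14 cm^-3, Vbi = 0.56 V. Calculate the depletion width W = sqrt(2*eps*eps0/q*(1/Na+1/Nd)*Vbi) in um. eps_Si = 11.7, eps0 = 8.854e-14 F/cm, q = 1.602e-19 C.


Step 1: 1/Na + 1/Nd = 1/4.15e+14 + 1/1.37e+15 = 3.13957e-15
Step 2: 2*eps*eps0/q = 2*11.7*8.854e-14/1.602e-19 = 1.293281e+07
Step 3: W^2 = 1.293281e+07 * 3.13957e-15 * 0.56 = 2.27379e-08
Step 4: W = sqrt(2.27379e-08) = 1.508e-04 cm = 1.508 um

1.508


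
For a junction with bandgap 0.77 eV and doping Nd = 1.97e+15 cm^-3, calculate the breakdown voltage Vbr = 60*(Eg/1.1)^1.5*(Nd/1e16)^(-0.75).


Step 1: Eg/1.1 = 0.77/1.1 = 0.700000
Step 2: (Eg/1.1)^1.5 = 0.700000^1.5 = 0.585662
Step 3: (Nd/1e16)^(-0.75) = (0.197)^(-0.75) = 3.381819
Step 4: Vbr = 60 * 0.585662 * 3.381819 = 118.8 V

118.8


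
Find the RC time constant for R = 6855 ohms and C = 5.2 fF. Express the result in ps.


Step 1: tau = R * C
Step 2: tau = 6855 * 5.2 fF = 6855 * 5.2e-15 F
Step 3: tau = 3.5646e-11 s = 35.646 ps

35.646


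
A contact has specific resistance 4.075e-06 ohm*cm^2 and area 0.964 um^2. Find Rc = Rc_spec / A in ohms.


Step 1: Convert area to cm^2: 0.964 um^2 = 9.6400e-09 cm^2
Step 2: Rc = Rc_spec / A = 4.075e-06 / 9.6400e-09
Step 3: Rc = 4.23e+02 ohms

4.23e+02


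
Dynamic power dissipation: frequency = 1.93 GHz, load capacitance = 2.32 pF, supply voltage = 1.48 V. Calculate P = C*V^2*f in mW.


Step 1: V^2 = 1.48^2 = 2.1904 V^2
Step 2: P = C*V^2*f = 2.32e-12 F * 2.1904 * 1.93e9 Hz
Step 3: P = 9.80773504e-03 W
Step 4: P = 9.808 mW

9.808


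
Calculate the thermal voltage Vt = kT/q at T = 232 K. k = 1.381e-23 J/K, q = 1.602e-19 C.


Step 1: kT = 1.381e-23 * 232 = 3.20392e-21 J
Step 2: Vt = kT/q = 3.20392e-21 / 1.602e-19
Step 3: Vt = 0.02 V

0.02


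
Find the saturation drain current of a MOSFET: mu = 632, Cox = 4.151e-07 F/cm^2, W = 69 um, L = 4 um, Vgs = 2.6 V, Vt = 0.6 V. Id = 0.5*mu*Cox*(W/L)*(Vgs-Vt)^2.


Step 1: Overdrive voltage Vov = Vgs - Vt = 2.6 - 0.6 = 2.0 V
Step 2: W/L = 69/4 = 17.25
Step 3: Id = 0.5 * 632 * 4.151e-07 * 17.25 * 2.0^2
Step 4: Id = 9.05e-03 A

9.05e-03


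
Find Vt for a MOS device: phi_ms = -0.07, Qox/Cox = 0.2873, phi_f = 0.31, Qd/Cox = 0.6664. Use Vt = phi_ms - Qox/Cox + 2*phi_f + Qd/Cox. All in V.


Step 1: Vt = phi_ms - Qox/Cox + 2*phi_f + Qd/Cox
Step 2: Vt = -0.07 - 0.2873 + 2*0.31 + 0.6664
Step 3: Vt = -0.07 - 0.2873 + 0.62 + 0.6664
Step 4: Vt = 0.9291 V

0.9291


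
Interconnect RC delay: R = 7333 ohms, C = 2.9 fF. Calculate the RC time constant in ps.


Step 1: tau = R * C
Step 2: tau = 7333 * 2.9 fF = 7333 * 2.9e-15 F
Step 3: tau = 2.12657e-11 s = 21.2657 ps

21.2657


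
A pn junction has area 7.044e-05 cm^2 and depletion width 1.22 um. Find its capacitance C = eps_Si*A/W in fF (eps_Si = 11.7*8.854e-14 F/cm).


Step 1: eps_Si = 11.7 * 8.854e-14 = 1.035918e-12 F/cm
Step 2: W in cm = 1.22 * 1e-4 = 1.22e-04 cm
Step 3: C = 1.035918e-12 * 7.044e-05 / 1.22e-04 = 5.981153e-13 F
Step 4: C = 598.12 fF

598.12


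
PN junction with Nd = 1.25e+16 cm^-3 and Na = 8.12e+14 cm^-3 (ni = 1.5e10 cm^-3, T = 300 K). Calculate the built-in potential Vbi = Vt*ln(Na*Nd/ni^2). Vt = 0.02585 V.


Step 1: Compute Na*Nd/ni^2 = 8.12e+14 * 1.25e+16 / (1.5e10)^2 = 4.5111e+10
Step 2: ln(4.5111e+10) = 24.5324
Step 3: Vbi = 0.02585 * 24.5324 = 0.634 V

0.634


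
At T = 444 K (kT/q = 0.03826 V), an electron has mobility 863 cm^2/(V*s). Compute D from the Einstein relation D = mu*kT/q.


Step 1: D = mu * (kT/q)
Step 2: D = 863 * 0.03826
Step 3: D = 33.02 cm^2/s

33.02


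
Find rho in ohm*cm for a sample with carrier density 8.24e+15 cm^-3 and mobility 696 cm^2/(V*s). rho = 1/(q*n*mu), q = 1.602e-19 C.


Step 1: sigma = q * n * mu = 1.602e-19 * 8.24e+15 * 696 = 9.18753e-01 S/cm
Step 2: rho = 1 / sigma = 1 / 9.18753e-01 = 1.088 ohm*cm

1.088


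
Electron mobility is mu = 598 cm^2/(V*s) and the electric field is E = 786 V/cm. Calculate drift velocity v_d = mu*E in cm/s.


Step 1: v_d = mu * E
Step 2: v_d = 598 * 786 = 470028
Step 3: v_d = 4.70e+05 cm/s

4.70e+05


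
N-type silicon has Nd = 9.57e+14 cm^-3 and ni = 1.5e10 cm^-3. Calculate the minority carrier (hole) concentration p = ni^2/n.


Step 1: Since Nd >> ni, n ≈ Nd = 9.57e+14 cm^-3
Step 2: p = ni^2 / n = (1.5e10)^2 / 9.57e+14
Step 3: p = 2.25e20 / 9.57e+14 = 2.35e+05 cm^-3

2.35e+05


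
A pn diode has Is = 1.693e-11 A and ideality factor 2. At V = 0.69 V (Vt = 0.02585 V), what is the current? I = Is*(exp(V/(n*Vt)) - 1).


Step 1: V/(n*Vt) = 0.69/(2*0.02585) = 13.3462
Step 2: exp(13.3462) = 6.2543e+05
Step 3: I = 1.693e-11 * (6.2543e+05 - 1) = 1.06e-05 A

1.06e-05


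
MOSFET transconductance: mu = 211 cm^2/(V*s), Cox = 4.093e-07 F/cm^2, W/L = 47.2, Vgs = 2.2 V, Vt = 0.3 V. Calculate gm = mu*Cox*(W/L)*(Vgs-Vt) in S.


Step 1: Vov = Vgs - Vt = 2.2 - 0.3 = 1.9 V
Step 2: gm = mu * Cox * (W/L) * Vov
Step 3: gm = 211 * 4.093e-07 * 47.2 * 1.9 = 7.74e-03 S

7.74e-03


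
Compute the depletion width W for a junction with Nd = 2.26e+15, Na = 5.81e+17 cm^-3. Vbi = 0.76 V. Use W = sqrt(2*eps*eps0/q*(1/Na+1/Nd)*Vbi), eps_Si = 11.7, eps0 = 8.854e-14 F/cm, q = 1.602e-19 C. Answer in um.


Step 1: 1/Na + 1/Nd = 1/5.81e+17 + 1/2.26e+15 = 4.44199e-16
Step 2: 2*eps*eps0/q = 2*11.7*8.854e-14/1.602e-19 = 1.293281e+07
Step 3: W^2 = 1.293281e+07 * 4.44199e-16 * 0.76 = 4.36600e-09
Step 4: W = sqrt(4.36600e-09) = 6.608e-05 cm = 0.6608 um

0.6608


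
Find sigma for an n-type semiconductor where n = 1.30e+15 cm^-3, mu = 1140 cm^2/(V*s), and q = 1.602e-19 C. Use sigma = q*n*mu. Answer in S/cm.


Step 1: sigma = q * n * mu
Step 2: sigma = 1.602e-19 * 1.30e+15 * 1140
Step 3: sigma = 2.374e-01 S/cm

2.374e-01


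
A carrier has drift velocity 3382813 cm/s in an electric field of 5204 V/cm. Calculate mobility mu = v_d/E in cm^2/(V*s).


Step 1: mu = v_d / E
Step 2: mu = 3382813 / 5204
Step 3: mu = 650.04 cm^2/(V*s)

650.04


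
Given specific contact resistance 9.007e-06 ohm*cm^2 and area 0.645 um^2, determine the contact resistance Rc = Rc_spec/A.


Step 1: Convert area to cm^2: 0.645 um^2 = 6.4500e-09 cm^2
Step 2: Rc = Rc_spec / A = 9.007e-06 / 6.4500e-09
Step 3: Rc = 1.40e+03 ohms

1.40e+03


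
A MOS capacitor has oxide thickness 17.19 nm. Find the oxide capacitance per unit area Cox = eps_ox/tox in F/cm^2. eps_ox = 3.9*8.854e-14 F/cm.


Step 1: eps_ox = 3.9 * 8.854e-14 = 3.45306e-13 F/cm
Step 2: tox in cm = 17.19 nm * 1e-7 = 1.7190e-06 cm
Step 3: Cox = 3.45306e-13 / 1.7190e-06 = 2.01e-07 F/cm^2

2.01e-07


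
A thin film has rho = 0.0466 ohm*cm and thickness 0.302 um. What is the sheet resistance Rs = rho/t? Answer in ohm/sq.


Step 1: Convert thickness to cm: t = 0.302 um = 3.0200e-05 cm
Step 2: Rs = rho / t = 0.0466 / 3.0200e-05
Step 3: Rs = 1543.0 ohm/sq

1543.0


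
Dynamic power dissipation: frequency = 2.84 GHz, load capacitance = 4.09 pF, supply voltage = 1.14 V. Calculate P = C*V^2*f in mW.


Step 1: V^2 = 1.14^2 = 1.2996 V^2
Step 2: P = C*V^2*f = 4.09e-12 F * 1.2996 * 2.84e9 Hz
Step 3: P = 1.509563376e-02 W
Step 4: P = 15.096 mW

15.096


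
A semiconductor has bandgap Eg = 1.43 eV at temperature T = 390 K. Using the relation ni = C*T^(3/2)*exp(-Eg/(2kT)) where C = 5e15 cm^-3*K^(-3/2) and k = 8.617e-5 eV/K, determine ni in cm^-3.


Step 1: Compute kT = 8.617e-5 * 390 = 0.0336063 eV
Step 2: Exponent = -Eg/(2kT) = -1.43/(2*0.0336063) = -21.27577
Step 3: T^(3/2) = 390^1.5 = 7701.88
Step 4: ni = 5e15 * 7701.88 * exp(-21.27577) = 2.22e+10 cm^-3

2.22e+10


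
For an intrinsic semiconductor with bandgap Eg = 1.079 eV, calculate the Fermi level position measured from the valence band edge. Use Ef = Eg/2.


Step 1: For an intrinsic semiconductor, the Fermi level sits at midgap.
Step 2: Ef = Eg / 2 = 1.079 / 2 = 0.5395 eV

0.5395


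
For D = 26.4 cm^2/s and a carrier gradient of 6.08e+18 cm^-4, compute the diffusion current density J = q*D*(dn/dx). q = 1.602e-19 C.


Step 1: J = q * D * (dn/dx)
Step 2: J = 1.602e-19 * 26.4 * 6.08e+18
Step 3: J = 2.57e+01 A/cm^2

2.57e+01


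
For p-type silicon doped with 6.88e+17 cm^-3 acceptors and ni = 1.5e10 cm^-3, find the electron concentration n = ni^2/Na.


Step 1: Majority hole concentration p ≈ Na = 6.88e+17 cm^-3
Step 2: n = ni^2 / Na = (1.5e10)^2 / 6.88e+17
Step 3: n = 3.27e+02 cm^-3

3.27e+02


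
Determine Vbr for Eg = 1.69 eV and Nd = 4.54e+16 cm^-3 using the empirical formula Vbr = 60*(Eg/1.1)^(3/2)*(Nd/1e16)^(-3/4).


Step 1: Eg/1.1 = 1.69/1.1 = 1.536364
Step 2: (Eg/1.1)^1.5 = 1.536364^1.5 = 1.904326
Step 3: (Nd/1e16)^(-0.75) = (4.54)^(-0.75) = 0.321520
Step 4: Vbr = 60 * 1.904326 * 0.321520 = 36.7 V

36.7


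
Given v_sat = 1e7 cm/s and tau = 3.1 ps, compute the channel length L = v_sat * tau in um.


Step 1: tau in seconds = 3.1 ps * 1e-12 = 3.1000e-12 s
Step 2: L = v_sat * tau = 1e7 * 3.1000e-12 = 3.1000e-05 cm
Step 3: L in um = 3.1000e-05 * 1e4 = 0.31 um

0.31


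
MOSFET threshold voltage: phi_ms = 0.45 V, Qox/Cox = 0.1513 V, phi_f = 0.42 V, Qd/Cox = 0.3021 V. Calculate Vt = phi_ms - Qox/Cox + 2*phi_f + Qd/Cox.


Step 1: Vt = phi_ms - Qox/Cox + 2*phi_f + Qd/Cox
Step 2: Vt = 0.45 - 0.1513 + 2*0.42 + 0.3021
Step 3: Vt = 0.45 - 0.1513 + 0.84 + 0.3021
Step 4: Vt = 1.4408 V

1.4408


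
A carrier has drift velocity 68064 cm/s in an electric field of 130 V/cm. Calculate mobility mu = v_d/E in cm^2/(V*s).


Step 1: mu = v_d / E
Step 2: mu = 68064 / 130
Step 3: mu = 523.57 cm^2/(V*s)

523.57


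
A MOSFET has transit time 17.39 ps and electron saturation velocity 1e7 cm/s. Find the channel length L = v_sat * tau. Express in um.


Step 1: tau in seconds = 17.39 ps * 1e-12 = 1.7390e-11 s
Step 2: L = v_sat * tau = 1e7 * 1.7390e-11 = 1.7390e-04 cm
Step 3: L in um = 1.7390e-04 * 1e4 = 1.739 um

1.739


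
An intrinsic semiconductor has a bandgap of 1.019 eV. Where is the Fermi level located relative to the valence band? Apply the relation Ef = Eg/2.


Step 1: For an intrinsic semiconductor, the Fermi level sits at midgap.
Step 2: Ef = Eg / 2 = 1.019 / 2 = 0.5095 eV

0.5095


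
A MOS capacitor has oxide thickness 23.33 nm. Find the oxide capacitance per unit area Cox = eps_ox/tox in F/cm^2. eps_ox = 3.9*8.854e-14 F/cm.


Step 1: eps_ox = 3.9 * 8.854e-14 = 3.45306e-13 F/cm
Step 2: tox in cm = 23.33 nm * 1e-7 = 2.3330e-06 cm
Step 3: Cox = 3.45306e-13 / 2.3330e-06 = 1.48e-07 F/cm^2

1.48e-07


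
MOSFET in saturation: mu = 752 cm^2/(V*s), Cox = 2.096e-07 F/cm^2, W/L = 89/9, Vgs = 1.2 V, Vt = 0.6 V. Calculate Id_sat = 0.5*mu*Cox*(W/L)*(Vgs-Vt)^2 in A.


Step 1: Overdrive voltage Vov = Vgs - Vt = 1.2 - 0.6 = 0.6 V
Step 2: W/L = 89/9 = 9.88889
Step 3: Id = 0.5 * 752 * 2.096e-07 * 9.88889 * 0.6^2
Step 4: Id = 2.81e-04 A

2.81e-04


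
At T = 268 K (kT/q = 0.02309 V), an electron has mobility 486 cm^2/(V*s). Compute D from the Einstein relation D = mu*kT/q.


Step 1: D = mu * (kT/q)
Step 2: D = 486 * 0.02309
Step 3: D = 11.22 cm^2/s

11.22


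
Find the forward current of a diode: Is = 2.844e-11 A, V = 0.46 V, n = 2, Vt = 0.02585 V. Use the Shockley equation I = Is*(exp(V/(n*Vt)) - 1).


Step 1: V/(n*Vt) = 0.46/(2*0.02585) = 8.8975
Step 2: exp(8.8975) = 7.3137e+03
Step 3: I = 2.844e-11 * (7.3137e+03 - 1) = 2.08e-07 A

2.08e-07


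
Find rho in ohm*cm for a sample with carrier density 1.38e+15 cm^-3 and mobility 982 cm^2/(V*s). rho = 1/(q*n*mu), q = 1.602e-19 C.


Step 1: sigma = q * n * mu = 1.602e-19 * 1.38e+15 * 982 = 2.17097e-01 S/cm
Step 2: rho = 1 / sigma = 1 / 2.17097e-01 = 4.606 ohm*cm

4.606


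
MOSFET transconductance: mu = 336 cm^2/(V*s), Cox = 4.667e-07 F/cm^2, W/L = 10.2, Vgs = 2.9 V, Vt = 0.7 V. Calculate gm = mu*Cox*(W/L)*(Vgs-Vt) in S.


Step 1: Vov = Vgs - Vt = 2.9 - 0.7 = 2.2 V
Step 2: gm = mu * Cox * (W/L) * Vov
Step 3: gm = 336 * 4.667e-07 * 10.2 * 2.2 = 3.52e-03 S

3.52e-03


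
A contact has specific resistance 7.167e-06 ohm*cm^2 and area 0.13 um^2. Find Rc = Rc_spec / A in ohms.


Step 1: Convert area to cm^2: 0.13 um^2 = 1.3000e-09 cm^2
Step 2: Rc = Rc_spec / A = 7.167e-06 / 1.3000e-09
Step 3: Rc = 5.51e+03 ohms

5.51e+03


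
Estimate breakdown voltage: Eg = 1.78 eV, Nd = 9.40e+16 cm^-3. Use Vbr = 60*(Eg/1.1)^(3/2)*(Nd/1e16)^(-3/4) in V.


Step 1: Eg/1.1 = 1.78/1.1 = 1.618182
Step 2: (Eg/1.1)^1.5 = 1.618182^1.5 = 2.058453
Step 3: (Nd/1e16)^(-0.75) = (9.4)^(-0.75) = 0.186275
Step 4: Vbr = 60 * 2.058453 * 0.186275 = 23.0 V

23.0


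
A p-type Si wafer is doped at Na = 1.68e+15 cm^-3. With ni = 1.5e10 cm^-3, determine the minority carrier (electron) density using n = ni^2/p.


Step 1: Majority hole concentration p ≈ Na = 1.68e+15 cm^-3
Step 2: n = ni^2 / Na = (1.5e10)^2 / 1.68e+15
Step 3: n = 1.34e+05 cm^-3

1.34e+05


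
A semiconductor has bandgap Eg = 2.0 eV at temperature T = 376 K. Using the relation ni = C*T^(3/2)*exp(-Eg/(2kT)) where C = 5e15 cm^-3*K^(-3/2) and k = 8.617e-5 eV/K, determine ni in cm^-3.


Step 1: Compute kT = 8.617e-5 * 376 = 0.03239992 eV
Step 2: Exponent = -Eg/(2kT) = -2.0/(2*0.03239992) = -30.86427
Step 3: T^(3/2) = 376^1.5 = 7290.91
Step 4: ni = 5e15 * 7290.91 * exp(-30.86427) = 1.44e+06 cm^-3

1.44e+06


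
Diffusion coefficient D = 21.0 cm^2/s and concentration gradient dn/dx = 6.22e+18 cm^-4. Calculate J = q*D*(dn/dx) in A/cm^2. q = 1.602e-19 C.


Step 1: J = q * D * (dn/dx)
Step 2: J = 1.602e-19 * 21.0 * 6.22e+18
Step 3: J = 2.09e+01 A/cm^2

2.09e+01


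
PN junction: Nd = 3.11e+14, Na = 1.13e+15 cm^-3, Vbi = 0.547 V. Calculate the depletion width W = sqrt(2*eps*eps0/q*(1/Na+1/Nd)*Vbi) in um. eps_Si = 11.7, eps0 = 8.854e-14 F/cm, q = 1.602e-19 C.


Step 1: 1/Na + 1/Nd = 1/1.13e+15 + 1/3.11e+14 = 4.10039e-15
Step 2: 2*eps*eps0/q = 2*11.7*8.854e-14/1.602e-19 = 1.293281e+07
Step 3: W^2 = 1.293281e+07 * 4.10039e-15 * 0.547 = 2.90072e-08
Step 4: W = sqrt(2.90072e-08) = 1.703e-04 cm = 1.703 um

1.703


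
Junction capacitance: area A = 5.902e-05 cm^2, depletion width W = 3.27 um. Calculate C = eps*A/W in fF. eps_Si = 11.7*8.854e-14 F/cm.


Step 1: eps_Si = 11.7 * 8.854e-14 = 1.035918e-12 F/cm
Step 2: W in cm = 3.27 * 1e-4 = 3.27e-04 cm
Step 3: C = 1.035918e-12 * 5.902e-05 / 3.27e-04 = 1.869721e-13 F
Step 4: C = 186.97 fF

186.97


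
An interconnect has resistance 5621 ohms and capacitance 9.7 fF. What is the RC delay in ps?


Step 1: tau = R * C
Step 2: tau = 5621 * 9.7 fF = 5621 * 9.7e-15 F
Step 3: tau = 5.45237e-11 s = 54.5237 ps

54.5237


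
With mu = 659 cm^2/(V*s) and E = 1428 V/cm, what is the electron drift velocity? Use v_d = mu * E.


Step 1: v_d = mu * E
Step 2: v_d = 659 * 1428 = 941052
Step 3: v_d = 9.41e+05 cm/s

9.41e+05


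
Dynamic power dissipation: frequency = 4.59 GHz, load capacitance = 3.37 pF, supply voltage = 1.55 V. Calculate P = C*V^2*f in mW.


Step 1: V^2 = 1.55^2 = 2.4025 V^2
Step 2: P = C*V^2*f = 3.37e-12 F * 2.4025 * 4.59e9 Hz
Step 3: P = 3.716259075e-02 W
Step 4: P = 37.163 mW

37.163


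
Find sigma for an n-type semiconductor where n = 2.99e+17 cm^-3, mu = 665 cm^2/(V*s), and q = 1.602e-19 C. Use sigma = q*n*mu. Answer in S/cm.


Step 1: sigma = q * n * mu
Step 2: sigma = 1.602e-19 * 2.99e+17 * 665
Step 3: sigma = 3.185e+01 S/cm

3.185e+01


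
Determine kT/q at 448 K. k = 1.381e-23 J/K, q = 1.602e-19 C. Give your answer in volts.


Step 1: kT = 1.381e-23 * 448 = 6.18688e-21 J
Step 2: Vt = kT/q = 6.18688e-21 / 1.602e-19
Step 3: Vt = 0.03862 V

0.03862


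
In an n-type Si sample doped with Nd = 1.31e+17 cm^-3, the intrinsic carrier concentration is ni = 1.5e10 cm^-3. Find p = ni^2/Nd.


Step 1: Since Nd >> ni, n ≈ Nd = 1.31e+17 cm^-3
Step 2: p = ni^2 / n = (1.5e10)^2 / 1.31e+17
Step 3: p = 2.25e20 / 1.31e+17 = 1.72e+03 cm^-3

1.72e+03


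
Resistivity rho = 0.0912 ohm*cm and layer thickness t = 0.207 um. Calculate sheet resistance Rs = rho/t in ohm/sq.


Step 1: Convert thickness to cm: t = 0.207 um = 2.0700e-05 cm
Step 2: Rs = rho / t = 0.0912 / 2.0700e-05
Step 3: Rs = 4405.8 ohm/sq

4405.8


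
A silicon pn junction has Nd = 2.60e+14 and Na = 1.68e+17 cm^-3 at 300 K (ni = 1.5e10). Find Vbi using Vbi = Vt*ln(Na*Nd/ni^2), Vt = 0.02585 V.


Step 1: Compute Na*Nd/ni^2 = 1.68e+17 * 2.60e+14 / (1.5e10)^2 = 1.9413e+11
Step 2: ln(1.9413e+11) = 25.9918
Step 3: Vbi = 0.02585 * 25.9918 = 0.672 V

0.672


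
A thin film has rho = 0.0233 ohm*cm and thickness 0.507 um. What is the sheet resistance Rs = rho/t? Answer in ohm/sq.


Step 1: Convert thickness to cm: t = 0.507 um = 5.0700e-05 cm
Step 2: Rs = rho / t = 0.0233 / 5.0700e-05
Step 3: Rs = 459.6 ohm/sq

459.6


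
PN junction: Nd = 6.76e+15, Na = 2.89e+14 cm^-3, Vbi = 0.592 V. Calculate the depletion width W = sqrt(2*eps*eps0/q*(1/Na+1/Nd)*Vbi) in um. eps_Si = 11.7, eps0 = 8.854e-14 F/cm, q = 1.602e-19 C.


Step 1: 1/Na + 1/Nd = 1/2.89e+14 + 1/6.76e+15 = 3.60814e-15
Step 2: 2*eps*eps0/q = 2*11.7*8.854e-14/1.602e-19 = 1.293281e+07
Step 3: W^2 = 1.293281e+07 * 3.60814e-15 * 0.592 = 2.76247e-08
Step 4: W = sqrt(2.76247e-08) = 1.662e-04 cm = 1.662 um

1.662


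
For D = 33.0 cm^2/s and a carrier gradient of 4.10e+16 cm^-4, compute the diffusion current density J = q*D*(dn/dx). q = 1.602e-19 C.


Step 1: J = q * D * (dn/dx)
Step 2: J = 1.602e-19 * 33.0 * 4.10e+16
Step 3: J = 2.17e-01 A/cm^2

2.17e-01


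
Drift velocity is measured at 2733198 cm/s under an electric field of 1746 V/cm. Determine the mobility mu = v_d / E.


Step 1: mu = v_d / E
Step 2: mu = 2733198 / 1746
Step 3: mu = 1565.41 cm^2/(V*s)

1565.41


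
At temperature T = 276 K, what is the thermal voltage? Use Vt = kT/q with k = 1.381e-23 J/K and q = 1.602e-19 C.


Step 1: kT = 1.381e-23 * 276 = 3.81156e-21 J
Step 2: Vt = kT/q = 3.81156e-21 / 1.602e-19
Step 3: Vt = 0.02379 V

0.02379


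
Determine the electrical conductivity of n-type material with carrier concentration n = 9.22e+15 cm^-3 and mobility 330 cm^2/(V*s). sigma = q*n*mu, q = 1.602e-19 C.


Step 1: sigma = q * n * mu
Step 2: sigma = 1.602e-19 * 9.22e+15 * 330
Step 3: sigma = 4.874e-01 S/cm

4.874e-01


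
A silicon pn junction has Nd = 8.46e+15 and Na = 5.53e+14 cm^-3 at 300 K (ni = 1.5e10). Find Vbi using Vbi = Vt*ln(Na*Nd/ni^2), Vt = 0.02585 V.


Step 1: Compute Na*Nd/ni^2 = 5.53e+14 * 8.46e+15 / (1.5e10)^2 = 2.0793e+10
Step 2: ln(2.0793e+10) = 23.7579
Step 3: Vbi = 0.02585 * 23.7579 = 0.614 V

0.614


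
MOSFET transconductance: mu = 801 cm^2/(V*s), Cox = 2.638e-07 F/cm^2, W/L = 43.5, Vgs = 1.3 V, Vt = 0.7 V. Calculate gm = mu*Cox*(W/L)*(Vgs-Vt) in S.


Step 1: Vov = Vgs - Vt = 1.3 - 0.7 = 0.6 V
Step 2: gm = mu * Cox * (W/L) * Vov
Step 3: gm = 801 * 2.638e-07 * 43.5 * 0.6 = 5.52e-03 S

5.52e-03


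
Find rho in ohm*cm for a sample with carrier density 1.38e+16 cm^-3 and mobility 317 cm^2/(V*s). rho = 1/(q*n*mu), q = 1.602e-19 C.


Step 1: sigma = q * n * mu = 1.602e-19 * 1.38e+16 * 317 = 7.00811e-01 S/cm
Step 2: rho = 1 / sigma = 1 / 7.00811e-01 = 1.427 ohm*cm

1.427


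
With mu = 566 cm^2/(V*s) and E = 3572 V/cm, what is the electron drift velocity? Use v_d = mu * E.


Step 1: v_d = mu * E
Step 2: v_d = 566 * 3572 = 2021752
Step 3: v_d = 2.02e+06 cm/s

2.02e+06


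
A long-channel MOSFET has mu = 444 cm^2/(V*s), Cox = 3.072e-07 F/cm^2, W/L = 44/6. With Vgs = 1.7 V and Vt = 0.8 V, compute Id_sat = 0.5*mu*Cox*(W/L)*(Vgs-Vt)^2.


Step 1: Overdrive voltage Vov = Vgs - Vt = 1.7 - 0.8 = 0.9 V
Step 2: W/L = 44/6 = 7.33333
Step 3: Id = 0.5 * 444 * 3.072e-07 * 7.33333 * 0.9^2
Step 4: Id = 4.05e-04 A

4.05e-04


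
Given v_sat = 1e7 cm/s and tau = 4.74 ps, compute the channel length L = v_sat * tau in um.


Step 1: tau in seconds = 4.74 ps * 1e-12 = 4.7400e-12 s
Step 2: L = v_sat * tau = 1e7 * 4.7400e-12 = 4.7400e-05 cm
Step 3: L in um = 4.7400e-05 * 1e4 = 0.474 um

0.474


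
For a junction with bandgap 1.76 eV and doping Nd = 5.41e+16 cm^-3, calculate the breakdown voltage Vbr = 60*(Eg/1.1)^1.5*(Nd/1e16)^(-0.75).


Step 1: Eg/1.1 = 1.76/1.1 = 1.600000
Step 2: (Eg/1.1)^1.5 = 1.600000^1.5 = 2.023858
Step 3: (Nd/1e16)^(-0.75) = (5.41)^(-0.75) = 0.281905
Step 4: Vbr = 60 * 2.023858 * 0.281905 = 34.2 V

34.2


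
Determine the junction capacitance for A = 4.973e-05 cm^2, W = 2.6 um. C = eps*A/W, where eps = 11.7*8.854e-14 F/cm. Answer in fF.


Step 1: eps_Si = 11.7 * 8.854e-14 = 1.035918e-12 F/cm
Step 2: W in cm = 2.6 * 1e-4 = 2.60e-04 cm
Step 3: C = 1.035918e-12 * 4.973e-05 / 2.60e-04 = 1.981392e-13 F
Step 4: C = 198.14 fF

198.14


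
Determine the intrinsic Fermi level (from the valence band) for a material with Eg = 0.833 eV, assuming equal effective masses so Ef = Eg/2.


Step 1: For an intrinsic semiconductor, the Fermi level sits at midgap.
Step 2: Ef = Eg / 2 = 0.833 / 2 = 0.4165 eV

0.4165


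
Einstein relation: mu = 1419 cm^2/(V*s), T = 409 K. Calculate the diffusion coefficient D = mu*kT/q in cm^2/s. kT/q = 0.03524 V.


Step 1: D = mu * (kT/q)
Step 2: D = 1419 * 0.03524
Step 3: D = 50.01 cm^2/s

50.01


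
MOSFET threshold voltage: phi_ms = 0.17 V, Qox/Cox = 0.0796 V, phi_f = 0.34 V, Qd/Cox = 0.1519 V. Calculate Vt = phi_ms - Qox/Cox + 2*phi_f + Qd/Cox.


Step 1: Vt = phi_ms - Qox/Cox + 2*phi_f + Qd/Cox
Step 2: Vt = 0.17 - 0.0796 + 2*0.34 + 0.1519
Step 3: Vt = 0.17 - 0.0796 + 0.68 + 0.1519
Step 4: Vt = 0.9223 V

0.9223


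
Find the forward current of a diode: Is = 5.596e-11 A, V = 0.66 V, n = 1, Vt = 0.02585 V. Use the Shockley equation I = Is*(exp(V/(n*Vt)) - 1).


Step 1: V/(n*Vt) = 0.66/(1*0.02585) = 25.5319
Step 2: exp(25.5319) = 1.2256e+11
Step 3: I = 5.596e-11 * (1.2256e+11 - 1) = 6.86e+00 A

6.86e+00


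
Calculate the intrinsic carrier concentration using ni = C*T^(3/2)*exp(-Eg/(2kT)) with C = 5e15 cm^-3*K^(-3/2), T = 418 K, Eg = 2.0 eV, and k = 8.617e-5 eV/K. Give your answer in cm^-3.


Step 1: Compute kT = 8.617e-5 * 418 = 0.03601906 eV
Step 2: Exponent = -Eg/(2kT) = -2.0/(2*0.03601906) = -27.76308
Step 3: T^(3/2) = 418^1.5 = 8546.03
Step 4: ni = 5e15 * 8546.03 * exp(-27.76308) = 3.74e+07 cm^-3

3.74e+07


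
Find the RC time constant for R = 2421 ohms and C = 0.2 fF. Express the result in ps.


Step 1: tau = R * C
Step 2: tau = 2421 * 0.2 fF = 2421 * 2.0e-16 F
Step 3: tau = 4.842e-13 s = 0.4842 ps

0.4842


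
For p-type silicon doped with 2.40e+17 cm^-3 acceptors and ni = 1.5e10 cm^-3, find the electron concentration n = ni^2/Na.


Step 1: Majority hole concentration p ≈ Na = 2.40e+17 cm^-3
Step 2: n = ni^2 / Na = (1.5e10)^2 / 2.40e+17
Step 3: n = 9.38e+02 cm^-3

9.38e+02


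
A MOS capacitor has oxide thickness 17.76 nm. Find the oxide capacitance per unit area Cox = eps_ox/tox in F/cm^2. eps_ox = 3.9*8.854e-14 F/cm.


Step 1: eps_ox = 3.9 * 8.854e-14 = 3.45306e-13 F/cm
Step 2: tox in cm = 17.76 nm * 1e-7 = 1.7760e-06 cm
Step 3: Cox = 3.45306e-13 / 1.7760e-06 = 1.94e-07 F/cm^2

1.94e-07


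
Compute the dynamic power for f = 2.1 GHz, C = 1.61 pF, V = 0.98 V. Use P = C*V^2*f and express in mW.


Step 1: V^2 = 0.98^2 = 0.9604 V^2
Step 2: P = C*V^2*f = 1.61e-12 F * 0.9604 * 2.1e9 Hz
Step 3: P = 3.2471124e-03 W
Step 4: P = 3.247 mW

3.247


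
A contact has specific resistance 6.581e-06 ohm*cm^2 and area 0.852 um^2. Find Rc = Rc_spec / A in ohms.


Step 1: Convert area to cm^2: 0.852 um^2 = 8.5200e-09 cm^2
Step 2: Rc = Rc_spec / A = 6.581e-06 / 8.5200e-09
Step 3: Rc = 7.72e+02 ohms

7.72e+02


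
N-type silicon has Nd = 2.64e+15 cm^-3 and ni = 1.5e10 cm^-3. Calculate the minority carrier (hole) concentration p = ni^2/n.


Step 1: Since Nd >> ni, n ≈ Nd = 2.64e+15 cm^-3
Step 2: p = ni^2 / n = (1.5e10)^2 / 2.64e+15
Step 3: p = 2.25e20 / 2.64e+15 = 8.52e+04 cm^-3

8.52e+04


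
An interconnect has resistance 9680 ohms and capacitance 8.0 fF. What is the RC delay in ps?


Step 1: tau = R * C
Step 2: tau = 9680 * 8.0 fF = 9680 * 8.0e-15 F
Step 3: tau = 7.744e-11 s = 77.44 ps

77.44


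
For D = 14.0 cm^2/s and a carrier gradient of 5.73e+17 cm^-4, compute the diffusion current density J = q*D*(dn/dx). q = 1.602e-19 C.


Step 1: J = q * D * (dn/dx)
Step 2: J = 1.602e-19 * 14.0 * 5.73e+17
Step 3: J = 1.29e+00 A/cm^2

1.29e+00


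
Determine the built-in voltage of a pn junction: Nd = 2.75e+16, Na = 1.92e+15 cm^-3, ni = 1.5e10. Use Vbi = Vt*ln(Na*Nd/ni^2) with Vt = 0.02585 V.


Step 1: Compute Na*Nd/ni^2 = 1.92e+15 * 2.75e+16 / (1.5e10)^2 = 2.3467e+11
Step 2: ln(2.3467e+11) = 26.1814
Step 3: Vbi = 0.02585 * 26.1814 = 0.677 V

0.677


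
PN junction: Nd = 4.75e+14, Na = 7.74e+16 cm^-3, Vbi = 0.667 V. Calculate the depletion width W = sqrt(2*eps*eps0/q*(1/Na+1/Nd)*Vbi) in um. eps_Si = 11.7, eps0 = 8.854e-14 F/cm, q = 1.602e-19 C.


Step 1: 1/Na + 1/Nd = 1/7.74e+16 + 1/4.75e+14 = 2.11818e-15
Step 2: 2*eps*eps0/q = 2*11.7*8.854e-14/1.602e-19 = 1.293281e+07
Step 3: W^2 = 1.293281e+07 * 2.11818e-15 * 0.667 = 1.82718e-08
Step 4: W = sqrt(1.82718e-08) = 1.352e-04 cm = 1.352 um

1.352


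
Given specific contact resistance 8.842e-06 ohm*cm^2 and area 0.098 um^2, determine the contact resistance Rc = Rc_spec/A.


Step 1: Convert area to cm^2: 0.098 um^2 = 9.8000e-10 cm^2
Step 2: Rc = Rc_spec / A = 8.842e-06 / 9.8000e-10
Step 3: Rc = 9.02e+03 ohms

9.02e+03


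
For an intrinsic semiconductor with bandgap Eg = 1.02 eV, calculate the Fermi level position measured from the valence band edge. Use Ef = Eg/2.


Step 1: For an intrinsic semiconductor, the Fermi level sits at midgap.
Step 2: Ef = Eg / 2 = 1.02 / 2 = 0.51 eV

0.51


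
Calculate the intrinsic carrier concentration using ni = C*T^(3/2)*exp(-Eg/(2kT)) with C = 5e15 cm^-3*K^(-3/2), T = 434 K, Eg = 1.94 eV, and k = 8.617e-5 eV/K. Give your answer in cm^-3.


Step 1: Compute kT = 8.617e-5 * 434 = 0.03739778 eV
Step 2: Exponent = -Eg/(2kT) = -1.94/(2*0.03739778) = -25.93737
Step 3: T^(3/2) = 434^1.5 = 9041.38
Step 4: ni = 5e15 * 9041.38 * exp(-25.93737) = 2.46e+08 cm^-3

2.46e+08


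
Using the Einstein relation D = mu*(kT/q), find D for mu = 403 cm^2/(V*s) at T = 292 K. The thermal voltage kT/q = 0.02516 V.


Step 1: D = mu * (kT/q)
Step 2: D = 403 * 0.02516
Step 3: D = 10.14 cm^2/s

10.14


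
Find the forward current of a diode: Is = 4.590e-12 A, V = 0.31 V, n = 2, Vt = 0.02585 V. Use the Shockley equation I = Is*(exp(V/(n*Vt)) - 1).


Step 1: V/(n*Vt) = 0.31/(2*0.02585) = 5.9961
Step 2: exp(5.9961) = 4.0186e+02
Step 3: I = 4.590e-12 * (4.0186e+02 - 1) = 1.84e-09 A

1.84e-09


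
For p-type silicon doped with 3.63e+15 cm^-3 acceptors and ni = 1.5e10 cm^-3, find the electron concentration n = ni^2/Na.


Step 1: Majority hole concentration p ≈ Na = 3.63e+15 cm^-3
Step 2: n = ni^2 / Na = (1.5e10)^2 / 3.63e+15
Step 3: n = 6.20e+04 cm^-3

6.20e+04


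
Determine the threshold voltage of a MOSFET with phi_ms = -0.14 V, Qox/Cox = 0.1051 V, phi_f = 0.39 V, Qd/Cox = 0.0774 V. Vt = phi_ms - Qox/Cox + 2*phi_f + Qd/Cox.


Step 1: Vt = phi_ms - Qox/Cox + 2*phi_f + Qd/Cox
Step 2: Vt = -0.14 - 0.1051 + 2*0.39 + 0.0774
Step 3: Vt = -0.14 - 0.1051 + 0.78 + 0.0774
Step 4: Vt = 0.6123 V

0.6123


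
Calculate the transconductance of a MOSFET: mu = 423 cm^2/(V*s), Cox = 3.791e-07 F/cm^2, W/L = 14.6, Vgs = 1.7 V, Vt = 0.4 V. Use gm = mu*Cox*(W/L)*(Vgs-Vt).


Step 1: Vov = Vgs - Vt = 1.7 - 0.4 = 1.3 V
Step 2: gm = mu * Cox * (W/L) * Vov
Step 3: gm = 423 * 3.791e-07 * 14.6 * 1.3 = 3.04e-03 S

3.04e-03


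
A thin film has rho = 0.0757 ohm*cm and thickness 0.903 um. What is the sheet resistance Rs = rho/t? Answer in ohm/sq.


Step 1: Convert thickness to cm: t = 0.903 um = 9.0300e-05 cm
Step 2: Rs = rho / t = 0.0757 / 9.0300e-05
Step 3: Rs = 838.3 ohm/sq

838.3


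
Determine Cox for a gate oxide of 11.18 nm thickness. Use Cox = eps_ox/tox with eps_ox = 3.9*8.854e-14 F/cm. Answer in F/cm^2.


Step 1: eps_ox = 3.9 * 8.854e-14 = 3.45306e-13 F/cm
Step 2: tox in cm = 11.18 nm * 1e-7 = 1.1180e-06 cm
Step 3: Cox = 3.45306e-13 / 1.1180e-06 = 3.09e-07 F/cm^2

3.09e-07


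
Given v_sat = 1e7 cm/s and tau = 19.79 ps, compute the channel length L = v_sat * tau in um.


Step 1: tau in seconds = 19.79 ps * 1e-12 = 1.9790e-11 s
Step 2: L = v_sat * tau = 1e7 * 1.9790e-11 = 1.9790e-04 cm
Step 3: L in um = 1.9790e-04 * 1e4 = 1.979 um

1.979


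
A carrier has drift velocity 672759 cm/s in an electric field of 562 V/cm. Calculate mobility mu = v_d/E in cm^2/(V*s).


Step 1: mu = v_d / E
Step 2: mu = 672759 / 562
Step 3: mu = 1197.08 cm^2/(V*s)

1197.08


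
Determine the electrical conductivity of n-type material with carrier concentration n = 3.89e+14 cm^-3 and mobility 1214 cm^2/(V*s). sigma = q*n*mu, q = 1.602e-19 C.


Step 1: sigma = q * n * mu
Step 2: sigma = 1.602e-19 * 3.89e+14 * 1214
Step 3: sigma = 7.565e-02 S/cm

7.565e-02


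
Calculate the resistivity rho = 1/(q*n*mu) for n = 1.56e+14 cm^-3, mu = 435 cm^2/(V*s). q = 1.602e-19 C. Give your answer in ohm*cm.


Step 1: sigma = q * n * mu = 1.602e-19 * 1.56e+14 * 435 = 1.08712e-02 S/cm
Step 2: rho = 1 / sigma = 1 / 1.08712e-02 = 91.99 ohm*cm

91.99


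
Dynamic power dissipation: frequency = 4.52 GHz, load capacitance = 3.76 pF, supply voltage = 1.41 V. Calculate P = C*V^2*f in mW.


Step 1: V^2 = 1.41^2 = 1.9881 V^2
Step 2: P = C*V^2*f = 3.76e-12 F * 1.9881 * 4.52e9 Hz
Step 3: P = 3.378815712e-02 W
Step 4: P = 33.788 mW

33.788


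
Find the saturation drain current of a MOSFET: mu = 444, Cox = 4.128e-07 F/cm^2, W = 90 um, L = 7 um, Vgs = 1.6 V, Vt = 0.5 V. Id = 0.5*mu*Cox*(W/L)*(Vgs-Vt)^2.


Step 1: Overdrive voltage Vov = Vgs - Vt = 1.6 - 0.5 = 1.1 V
Step 2: W/L = 90/7 = 12.8571
Step 3: Id = 0.5 * 444 * 4.128e-07 * 12.8571 * 1.1^2
Step 4: Id = 1.43e-03 A

1.43e-03


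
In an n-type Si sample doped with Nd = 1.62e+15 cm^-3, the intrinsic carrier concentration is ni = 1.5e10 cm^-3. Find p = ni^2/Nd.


Step 1: Since Nd >> ni, n ≈ Nd = 1.62e+15 cm^-3
Step 2: p = ni^2 / n = (1.5e10)^2 / 1.62e+15
Step 3: p = 2.25e20 / 1.62e+15 = 1.39e+05 cm^-3

1.39e+05


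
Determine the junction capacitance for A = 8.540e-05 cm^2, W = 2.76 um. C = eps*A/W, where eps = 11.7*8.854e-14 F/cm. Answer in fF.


Step 1: eps_Si = 11.7 * 8.854e-14 = 1.035918e-12 F/cm
Step 2: W in cm = 2.76 * 1e-4 = 2.76e-04 cm
Step 3: C = 1.035918e-12 * 8.540e-05 / 2.76e-04 = 3.205340e-13 F
Step 4: C = 320.53 fF

320.53


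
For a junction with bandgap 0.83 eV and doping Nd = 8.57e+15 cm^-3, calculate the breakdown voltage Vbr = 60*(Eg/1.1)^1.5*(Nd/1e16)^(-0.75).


Step 1: Eg/1.1 = 0.83/1.1 = 0.754545
Step 2: (Eg/1.1)^1.5 = 0.754545^1.5 = 0.655432
Step 3: (Nd/1e16)^(-0.75) = (0.857)^(-0.75) = 1.122702
Step 4: Vbr = 60 * 0.655432 * 1.122702 = 44.2 V

44.2


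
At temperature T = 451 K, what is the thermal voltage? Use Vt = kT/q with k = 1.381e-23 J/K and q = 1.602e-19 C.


Step 1: kT = 1.381e-23 * 451 = 6.22831e-21 J
Step 2: Vt = kT/q = 6.22831e-21 / 1.602e-19
Step 3: Vt = 0.03888 V

0.03888


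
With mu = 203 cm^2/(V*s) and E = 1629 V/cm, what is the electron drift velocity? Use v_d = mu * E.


Step 1: v_d = mu * E
Step 2: v_d = 203 * 1629 = 330687
Step 3: v_d = 3.31e+05 cm/s

3.31e+05


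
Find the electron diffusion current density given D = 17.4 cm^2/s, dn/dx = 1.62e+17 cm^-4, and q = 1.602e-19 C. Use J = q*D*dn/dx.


Step 1: J = q * D * (dn/dx)
Step 2: J = 1.602e-19 * 17.4 * 1.62e+17
Step 3: J = 4.52e-01 A/cm^2

4.52e-01


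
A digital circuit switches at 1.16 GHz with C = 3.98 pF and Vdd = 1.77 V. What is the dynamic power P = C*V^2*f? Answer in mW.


Step 1: V^2 = 1.77^2 = 3.1329 V^2
Step 2: P = C*V^2*f = 3.98e-12 F * 3.1329 * 1.16e9 Hz
Step 3: P = 1.446397272e-02 W
Step 4: P = 14.464 mW

14.464


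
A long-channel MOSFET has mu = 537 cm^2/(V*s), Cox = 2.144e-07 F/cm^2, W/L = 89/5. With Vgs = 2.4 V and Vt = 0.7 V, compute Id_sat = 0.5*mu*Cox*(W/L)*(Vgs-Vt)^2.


Step 1: Overdrive voltage Vov = Vgs - Vt = 2.4 - 0.7 = 1.7 V
Step 2: W/L = 89/5 = 17.8
Step 3: Id = 0.5 * 537 * 2.144e-07 * 17.8 * 1.7^2
Step 4: Id = 2.96e-03 A

2.96e-03


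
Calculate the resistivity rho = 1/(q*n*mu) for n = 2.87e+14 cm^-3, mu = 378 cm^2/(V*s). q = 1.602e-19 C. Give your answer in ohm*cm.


Step 1: sigma = q * n * mu = 1.602e-19 * 2.87e+14 * 378 = 1.73795e-02 S/cm
Step 2: rho = 1 / sigma = 1 / 1.73795e-02 = 57.54 ohm*cm

57.54


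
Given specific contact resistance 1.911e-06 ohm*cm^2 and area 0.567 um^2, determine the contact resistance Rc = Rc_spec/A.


Step 1: Convert area to cm^2: 0.567 um^2 = 5.6700e-09 cm^2
Step 2: Rc = Rc_spec / A = 1.911e-06 / 5.6700e-09
Step 3: Rc = 3.37e+02 ohms

3.37e+02


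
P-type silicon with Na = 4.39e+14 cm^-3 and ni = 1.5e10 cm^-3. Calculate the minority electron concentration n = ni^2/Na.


Step 1: Majority hole concentration p ≈ Na = 4.39e+14 cm^-3
Step 2: n = ni^2 / Na = (1.5e10)^2 / 4.39e+14
Step 3: n = 5.13e+05 cm^-3

5.13e+05


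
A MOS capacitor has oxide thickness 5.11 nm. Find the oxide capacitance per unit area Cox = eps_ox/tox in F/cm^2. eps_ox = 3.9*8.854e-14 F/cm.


Step 1: eps_ox = 3.9 * 8.854e-14 = 3.45306e-13 F/cm
Step 2: tox in cm = 5.11 nm * 1e-7 = 5.1100e-07 cm
Step 3: Cox = 3.45306e-13 / 5.1100e-07 = 6.76e-07 F/cm^2

6.76e-07


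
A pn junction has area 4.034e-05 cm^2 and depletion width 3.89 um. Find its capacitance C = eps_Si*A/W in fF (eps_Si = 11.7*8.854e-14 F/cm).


Step 1: eps_Si = 11.7 * 8.854e-14 = 1.035918e-12 F/cm
Step 2: W in cm = 3.89 * 1e-4 = 3.89e-04 cm
Step 3: C = 1.035918e-12 * 4.034e-05 / 3.89e-04 = 1.074266e-13 F
Step 4: C = 107.43 fF

107.43


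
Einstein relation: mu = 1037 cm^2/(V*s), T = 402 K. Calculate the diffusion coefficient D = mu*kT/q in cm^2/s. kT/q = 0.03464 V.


Step 1: D = mu * (kT/q)
Step 2: D = 1037 * 0.03464
Step 3: D = 35.92 cm^2/s

35.92


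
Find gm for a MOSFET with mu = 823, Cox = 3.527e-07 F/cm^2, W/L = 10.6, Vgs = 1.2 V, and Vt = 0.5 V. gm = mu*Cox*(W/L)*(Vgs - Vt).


Step 1: Vov = Vgs - Vt = 1.2 - 0.5 = 0.7 V
Step 2: gm = mu * Cox * (W/L) * Vov
Step 3: gm = 823 * 3.527e-07 * 10.6 * 0.7 = 2.15e-03 S

2.15e-03


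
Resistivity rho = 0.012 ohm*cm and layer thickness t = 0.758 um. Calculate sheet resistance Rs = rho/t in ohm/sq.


Step 1: Convert thickness to cm: t = 0.758 um = 7.5800e-05 cm
Step 2: Rs = rho / t = 0.012 / 7.5800e-05
Step 3: Rs = 158.3 ohm/sq

158.3


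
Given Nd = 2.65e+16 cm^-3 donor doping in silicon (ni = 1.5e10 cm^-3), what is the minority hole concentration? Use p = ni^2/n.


Step 1: Since Nd >> ni, n ≈ Nd = 2.65e+16 cm^-3
Step 2: p = ni^2 / n = (1.5e10)^2 / 2.65e+16
Step 3: p = 2.25e20 / 2.65e+16 = 8.49e+03 cm^-3

8.49e+03


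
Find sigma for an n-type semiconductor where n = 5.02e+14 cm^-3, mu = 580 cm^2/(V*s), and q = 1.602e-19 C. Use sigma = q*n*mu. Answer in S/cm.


Step 1: sigma = q * n * mu
Step 2: sigma = 1.602e-19 * 5.02e+14 * 580
Step 3: sigma = 4.664e-02 S/cm

4.664e-02


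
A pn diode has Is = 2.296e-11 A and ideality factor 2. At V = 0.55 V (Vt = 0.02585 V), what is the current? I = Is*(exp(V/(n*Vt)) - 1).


Step 1: V/(n*Vt) = 0.55/(2*0.02585) = 10.6383
Step 2: exp(10.6383) = 4.1702e+04
Step 3: I = 2.296e-11 * (4.1702e+04 - 1) = 9.57e-07 A

9.57e-07


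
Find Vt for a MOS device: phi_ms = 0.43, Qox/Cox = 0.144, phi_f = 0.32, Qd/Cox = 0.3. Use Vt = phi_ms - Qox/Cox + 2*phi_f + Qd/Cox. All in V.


Step 1: Vt = phi_ms - Qox/Cox + 2*phi_f + Qd/Cox
Step 2: Vt = 0.43 - 0.144 + 2*0.32 + 0.3
Step 3: Vt = 0.43 - 0.144 + 0.64 + 0.3
Step 4: Vt = 1.226 V

1.226


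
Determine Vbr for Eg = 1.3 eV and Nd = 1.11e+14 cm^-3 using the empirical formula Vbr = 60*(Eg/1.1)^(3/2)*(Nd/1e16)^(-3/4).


Step 1: Eg/1.1 = 1.3/1.1 = 1.181818
Step 2: (Eg/1.1)^1.5 = 1.181818^1.5 = 1.284772
Step 3: (Nd/1e16)^(-0.75) = (0.0111)^(-0.75) = 29.242047
Step 4: Vbr = 60 * 1.284772 * 29.242047 = 2254.2 V

2254.2


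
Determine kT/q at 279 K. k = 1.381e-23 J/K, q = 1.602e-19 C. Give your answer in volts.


Step 1: kT = 1.381e-23 * 279 = 3.85299e-21 J
Step 2: Vt = kT/q = 3.85299e-21 / 1.602e-19
Step 3: Vt = 0.02405 V

0.02405


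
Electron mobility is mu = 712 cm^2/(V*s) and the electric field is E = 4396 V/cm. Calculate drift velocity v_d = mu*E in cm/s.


Step 1: v_d = mu * E
Step 2: v_d = 712 * 4396 = 3129952
Step 3: v_d = 3.13e+06 cm/s

3.13e+06


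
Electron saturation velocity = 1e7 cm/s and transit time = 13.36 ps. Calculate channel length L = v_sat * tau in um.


Step 1: tau in seconds = 13.36 ps * 1e-12 = 1.3360e-11 s
Step 2: L = v_sat * tau = 1e7 * 1.3360e-11 = 1.3360e-04 cm
Step 3: L in um = 1.3360e-04 * 1e4 = 1.336 um

1.336


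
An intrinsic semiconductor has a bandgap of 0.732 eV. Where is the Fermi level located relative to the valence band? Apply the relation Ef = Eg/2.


Step 1: For an intrinsic semiconductor, the Fermi level sits at midgap.
Step 2: Ef = Eg / 2 = 0.732 / 2 = 0.366 eV

0.366


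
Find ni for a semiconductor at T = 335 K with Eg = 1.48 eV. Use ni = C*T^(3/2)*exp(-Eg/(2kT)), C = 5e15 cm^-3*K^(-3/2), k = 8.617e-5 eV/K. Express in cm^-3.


Step 1: Compute kT = 8.617e-5 * 335 = 0.02886695 eV
Step 2: Exponent = -Eg/(2kT) = -1.48/(2*0.02886695) = -25.63485
Step 3: T^(3/2) = 335^1.5 = 6131.51
Step 4: ni = 5e15 * 6131.51 * exp(-25.63485) = 2.26e+08 cm^-3

2.26e+08


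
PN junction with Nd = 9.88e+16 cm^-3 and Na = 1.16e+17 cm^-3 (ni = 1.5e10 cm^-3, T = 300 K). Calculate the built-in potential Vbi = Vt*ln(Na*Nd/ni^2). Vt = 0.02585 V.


Step 1: Compute Na*Nd/ni^2 = 1.16e+17 * 9.88e+16 / (1.5e10)^2 = 5.0937e+13
Step 2: ln(5.0937e+13) = 31.5616
Step 3: Vbi = 0.02585 * 31.5616 = 0.816 V

0.816


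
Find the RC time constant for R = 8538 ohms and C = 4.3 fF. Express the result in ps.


Step 1: tau = R * C
Step 2: tau = 8538 * 4.3 fF = 8538 * 4.3e-15 F
Step 3: tau = 3.67134e-11 s = 36.7134 ps

36.7134


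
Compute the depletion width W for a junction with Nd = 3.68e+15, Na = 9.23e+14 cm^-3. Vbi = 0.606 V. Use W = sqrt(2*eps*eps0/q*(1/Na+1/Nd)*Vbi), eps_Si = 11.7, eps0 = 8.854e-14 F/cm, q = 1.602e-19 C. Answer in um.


Step 1: 1/Na + 1/Nd = 1/9.23e+14 + 1/3.68e+15 = 1.35516e-15
Step 2: 2*eps*eps0/q = 2*11.7*8.854e-14/1.602e-19 = 1.293281e+07
Step 3: W^2 = 1.293281e+07 * 1.35516e-15 * 0.606 = 1.06208e-08
Step 4: W = sqrt(1.06208e-08) = 1.031e-04 cm = 1.031 um

1.031


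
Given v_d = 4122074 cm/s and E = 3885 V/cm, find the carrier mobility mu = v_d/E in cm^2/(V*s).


Step 1: mu = v_d / E
Step 2: mu = 4122074 / 3885
Step 3: mu = 1061.02 cm^2/(V*s)

1061.02


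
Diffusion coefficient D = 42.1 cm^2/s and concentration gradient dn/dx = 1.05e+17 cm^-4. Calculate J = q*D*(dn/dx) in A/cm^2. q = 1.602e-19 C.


Step 1: J = q * D * (dn/dx)
Step 2: J = 1.602e-19 * 42.1 * 1.05e+17
Step 3: J = 7.08e-01 A/cm^2

7.08e-01


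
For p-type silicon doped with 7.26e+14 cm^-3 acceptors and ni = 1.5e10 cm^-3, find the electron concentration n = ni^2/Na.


Step 1: Majority hole concentration p ≈ Na = 7.26e+14 cm^-3
Step 2: n = ni^2 / Na = (1.5e10)^2 / 7.26e+14
Step 3: n = 3.10e+05 cm^-3

3.10e+05


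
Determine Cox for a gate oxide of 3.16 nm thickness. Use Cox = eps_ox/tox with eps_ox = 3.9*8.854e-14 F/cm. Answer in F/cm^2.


Step 1: eps_ox = 3.9 * 8.854e-14 = 3.45306e-13 F/cm
Step 2: tox in cm = 3.16 nm * 1e-7 = 3.1600e-07 cm
Step 3: Cox = 3.45306e-13 / 3.1600e-07 = 1.09e-06 F/cm^2

1.09e-06


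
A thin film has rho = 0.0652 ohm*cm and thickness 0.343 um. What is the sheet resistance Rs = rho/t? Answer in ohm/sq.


Step 1: Convert thickness to cm: t = 0.343 um = 3.4300e-05 cm
Step 2: Rs = rho / t = 0.0652 / 3.4300e-05
Step 3: Rs = 1900.9 ohm/sq

1900.9


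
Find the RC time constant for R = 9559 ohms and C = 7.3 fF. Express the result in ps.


Step 1: tau = R * C
Step 2: tau = 9559 * 7.3 fF = 9559 * 7.3e-15 F
Step 3: tau = 6.97807e-11 s = 69.7807 ps

69.7807
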